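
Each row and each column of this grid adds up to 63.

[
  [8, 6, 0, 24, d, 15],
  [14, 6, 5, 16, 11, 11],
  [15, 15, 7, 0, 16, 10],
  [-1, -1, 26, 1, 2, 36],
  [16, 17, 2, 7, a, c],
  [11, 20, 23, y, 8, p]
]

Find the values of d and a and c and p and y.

Row 1 has 8 + 6 + 0 + 24 + 15 = 53; the blank must be 63 − 53 = 10.
Column 5 has 10 + 11 + 16 + 2 + 8 = 47; the blank must be 63 − 47 = 16.
Row 5 has 16 + 17 + 2 + 7 + 16 = 58; the blank must be 63 − 58 = 5.
Column 6 has 15 + 11 + 10 + 36 + 5 = 77; the blank must be 63 − 77 = -14.
Row 6 has 11 + 20 + 23 + 8 − 14 = 48; the blank must be 63 − 48 = 15.

d = 10, a = 16, c = 5, p = -14, y = 15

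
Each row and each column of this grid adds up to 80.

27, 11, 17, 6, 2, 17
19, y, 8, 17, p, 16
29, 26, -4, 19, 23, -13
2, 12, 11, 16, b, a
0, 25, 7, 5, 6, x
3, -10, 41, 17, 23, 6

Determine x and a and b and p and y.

Column 2 has 11 + 26 + 12 + 25 − 10 = 64; the blank must be 80 − 64 = 16.
Row 2 has 19 + 16 + 8 + 17 + 16 = 76; the blank must be 80 − 76 = 4.
Column 5 has 2 + 4 + 23 + 6 + 23 = 58; the blank must be 80 − 58 = 22.
Row 5 has 0 + 25 + 7 + 5 + 6 = 43; the blank must be 80 − 43 = 37.
Row 4 has 2 + 12 + 11 + 16 + 22 = 63; the blank must be 80 − 63 = 17.

x = 37, a = 17, b = 22, p = 4, y = 16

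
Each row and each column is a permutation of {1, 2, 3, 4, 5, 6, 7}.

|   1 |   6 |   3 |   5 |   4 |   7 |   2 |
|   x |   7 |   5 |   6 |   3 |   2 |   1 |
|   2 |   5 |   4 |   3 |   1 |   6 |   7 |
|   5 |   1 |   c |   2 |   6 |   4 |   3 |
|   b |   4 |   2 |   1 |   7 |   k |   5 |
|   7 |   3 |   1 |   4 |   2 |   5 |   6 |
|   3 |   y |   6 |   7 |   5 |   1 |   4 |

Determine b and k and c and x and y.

b = 6, k = 3, c = 7, x = 4, y = 2

Cell (7,2): row 7 already has {1, 3, 4, 5, 6, 7} → 2.
For row 5, column 6: column 6 already has {1, 2, 4, 5, 6, 7}; that leaves 3.
At (row 5, col 1): row 5 already has {1, 2, 3, 4, 5, 7}, so the value is 6.
Cell (2,1): row 2 already has {1, 2, 3, 5, 6, 7} → 4.
At (row 4, col 3): row 4 already has {1, 2, 3, 4, 5, 6}, so the value is 7.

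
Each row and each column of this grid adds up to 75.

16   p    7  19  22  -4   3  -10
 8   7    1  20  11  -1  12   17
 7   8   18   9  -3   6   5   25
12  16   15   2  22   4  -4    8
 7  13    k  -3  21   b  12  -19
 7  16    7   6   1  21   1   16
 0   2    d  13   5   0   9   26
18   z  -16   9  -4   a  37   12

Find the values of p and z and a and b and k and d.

p = 22, z = -9, a = 28, b = 21, k = 23, d = 20

Row 1: 16 + 7 + 19 + 22 − 4 + 3 − 10 = 53, so its missing entry is 75 − 53 = 22.
Row 7: 0 + 2 + 13 + 5 + 0 + 9 + 26 = 55, so its missing entry is 75 − 55 = 20.
Column 2: 22 + 7 + 8 + 16 + 13 + 16 + 2 = 84, so its missing entry is 75 − 84 = -9.
Column 3: 7 + 1 + 18 + 15 + 7 + 20 − 16 = 52, so its missing entry is 75 − 52 = 23.
Row 5: 7 + 13 + 23 − 3 + 21 + 12 − 19 = 54, so its missing entry is 75 − 54 = 21.
Row 8: 18 − 9 − 16 + 9 − 4 + 37 + 12 = 47, so its missing entry is 75 − 47 = 28.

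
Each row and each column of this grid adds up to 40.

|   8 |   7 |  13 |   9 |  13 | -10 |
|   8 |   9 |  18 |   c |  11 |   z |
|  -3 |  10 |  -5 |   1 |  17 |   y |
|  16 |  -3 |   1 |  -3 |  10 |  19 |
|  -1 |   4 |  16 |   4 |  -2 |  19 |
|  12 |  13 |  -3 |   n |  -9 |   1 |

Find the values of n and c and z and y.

Row 6 has 12 + 13 − 3 − 9 + 1 = 14; the blank must be 40 − 14 = 26.
Row 3 has -3 + 10 − 5 + 1 + 17 = 20; the blank must be 40 − 20 = 20.
Column 4 has 9 + 1 − 3 + 4 + 26 = 37; the blank must be 40 − 37 = 3.
Row 2 has 8 + 9 + 18 + 3 + 11 = 49; the blank must be 40 − 49 = -9.

n = 26, c = 3, z = -9, y = 20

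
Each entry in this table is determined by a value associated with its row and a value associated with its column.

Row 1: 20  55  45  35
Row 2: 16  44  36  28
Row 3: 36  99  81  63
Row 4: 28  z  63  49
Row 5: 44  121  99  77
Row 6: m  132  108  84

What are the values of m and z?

m = 48, z = 77

Each row is a constant multiple of every other row — this is a multiplication table with the headers hidden.
Row 6 is 108/45 = 12/5 times row 1, so its entry in column 1 is 20 × 12/5 = 48.
Row 4 is 63/45 = 7/5 times row 1, so its entry in column 2 is 55 × 7/5 = 77.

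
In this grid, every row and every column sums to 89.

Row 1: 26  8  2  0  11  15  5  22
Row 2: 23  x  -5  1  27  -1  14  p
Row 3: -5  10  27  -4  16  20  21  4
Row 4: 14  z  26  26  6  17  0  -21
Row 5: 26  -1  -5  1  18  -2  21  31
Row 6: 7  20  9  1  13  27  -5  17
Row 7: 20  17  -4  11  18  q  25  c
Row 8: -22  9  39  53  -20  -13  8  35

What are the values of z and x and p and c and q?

Column 6 has 15 − 1 + 20 + 17 − 2 + 27 − 13 = 63; the blank must be 89 − 63 = 26.
Row 4 has 14 + 26 + 26 + 6 + 17 + 0 − 21 = 68; the blank must be 89 − 68 = 21.
Column 2 has 8 + 10 + 21 − 1 + 20 + 17 + 9 = 84; the blank must be 89 − 84 = 5.
Row 7 has 20 + 17 − 4 + 11 + 18 + 26 + 25 = 113; the blank must be 89 − 113 = -24.
Row 2 has 23 + 5 − 5 + 1 + 27 − 1 + 14 = 64; the blank must be 89 − 64 = 25.

z = 21, x = 5, p = 25, c = -24, q = 26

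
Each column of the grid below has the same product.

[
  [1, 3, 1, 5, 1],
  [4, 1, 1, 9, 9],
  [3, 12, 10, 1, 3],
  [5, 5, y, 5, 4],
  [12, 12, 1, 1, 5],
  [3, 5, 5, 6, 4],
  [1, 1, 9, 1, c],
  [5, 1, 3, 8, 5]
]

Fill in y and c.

y = 8, c = 1

Columns 2 and 4 each multiply to 10800, so every column has product 10800.
Column 3: 1×1×10×1×5×9×3 = 1350, so the missing entry is 10800 ÷ 1350 = 8.
Column 5: 1×9×3×4×5×4×5 = 10800, so the missing entry is 10800 ÷ 10800 = 1.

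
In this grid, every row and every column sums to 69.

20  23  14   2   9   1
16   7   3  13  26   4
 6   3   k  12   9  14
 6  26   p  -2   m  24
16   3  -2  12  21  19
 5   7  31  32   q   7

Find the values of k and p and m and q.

Row 6 has 5 + 7 + 31 + 32 + 7 = 82; the blank must be 69 − 82 = -13.
Column 5 has 9 + 26 + 9 + 21 − 13 = 52; the blank must be 69 − 52 = 17.
Row 4 has 6 + 26 − 2 + 17 + 24 = 71; the blank must be 69 − 71 = -2.
Row 3 has 6 + 3 + 12 + 9 + 14 = 44; the blank must be 69 − 44 = 25.

k = 25, p = -2, m = 17, q = -13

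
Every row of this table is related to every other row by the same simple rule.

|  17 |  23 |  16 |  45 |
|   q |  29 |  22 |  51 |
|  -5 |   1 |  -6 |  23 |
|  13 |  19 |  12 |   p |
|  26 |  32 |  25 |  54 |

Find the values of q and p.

q = 23, p = 41

The difference between any two rows is the same in every column — this is an addition table with the headers hidden.
Row 2 minus row 1 is 22 − 16 = 6, so its entry in column 1 is 17 + 6 = 23.
Row 4 minus row 1 is 12 − 16 = -4, so its entry in column 4 is 45 + (-4) = 41.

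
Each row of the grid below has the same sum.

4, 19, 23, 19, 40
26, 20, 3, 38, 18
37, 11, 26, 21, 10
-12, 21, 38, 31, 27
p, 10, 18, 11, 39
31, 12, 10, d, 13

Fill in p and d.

The complete rows each total 105.
Row 5 is missing 105 − 78 = 27 (since 10 + 18 + 11 + 39 = 78).
Row 6 is missing 105 − 66 = 39 (since 31 + 12 + 10 + 13 = 66).

p = 27, d = 39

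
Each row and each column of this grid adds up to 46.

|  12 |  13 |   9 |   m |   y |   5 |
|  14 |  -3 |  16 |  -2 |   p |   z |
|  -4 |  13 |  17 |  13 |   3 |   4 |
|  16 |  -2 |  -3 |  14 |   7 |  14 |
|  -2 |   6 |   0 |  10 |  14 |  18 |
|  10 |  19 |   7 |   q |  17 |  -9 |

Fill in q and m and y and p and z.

Column 6 has 5 + 4 + 14 + 18 − 9 = 32; the blank must be 46 − 32 = 14.
Row 2 has 14 − 3 + 16 − 2 + 14 = 39; the blank must be 46 − 39 = 7.
Column 5 has 7 + 3 + 7 + 14 + 17 = 48; the blank must be 46 − 48 = -2.
Row 1 has 12 + 13 + 9 − 2 + 5 = 37; the blank must be 46 − 37 = 9.
Row 6 has 10 + 19 + 7 + 17 − 9 = 44; the blank must be 46 − 44 = 2.

q = 2, m = 9, y = -2, p = 7, z = 14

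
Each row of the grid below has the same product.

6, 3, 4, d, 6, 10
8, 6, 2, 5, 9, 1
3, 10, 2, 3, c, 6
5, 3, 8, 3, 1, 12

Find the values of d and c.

d = 1, c = 4

Rows 2 and 4 each multiply to 4320, so every row has product 4320.
Row 1: 6×3×4×6×10 = 4320, so the missing entry is 4320 ÷ 4320 = 1.
Row 3: 3×10×2×3×6 = 1080, so the missing entry is 4320 ÷ 1080 = 4.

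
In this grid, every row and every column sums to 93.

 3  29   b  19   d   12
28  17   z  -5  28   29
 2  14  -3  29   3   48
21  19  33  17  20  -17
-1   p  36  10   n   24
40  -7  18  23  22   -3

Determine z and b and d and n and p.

z = -4, b = 13, d = 17, n = 3, p = 21

Row 2: 28 + 17 − 5 + 28 + 29 = 97, so its missing entry is 93 − 97 = -4.
Column 3: -4 − 3 + 33 + 36 + 18 = 80, so its missing entry is 93 − 80 = 13.
Row 1: 3 + 29 + 13 + 19 + 12 = 76, so its missing entry is 93 − 76 = 17.
Column 5: 17 + 28 + 3 + 20 + 22 = 90, so its missing entry is 93 − 90 = 3.
Row 5: -1 + 36 + 10 + 3 + 24 = 72, so its missing entry is 93 − 72 = 21.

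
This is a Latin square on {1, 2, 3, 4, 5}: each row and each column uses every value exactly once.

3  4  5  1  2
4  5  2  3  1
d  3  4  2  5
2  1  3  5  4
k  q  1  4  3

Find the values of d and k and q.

d = 1, k = 5, q = 2

Cell (3,1): row 3 already has {2, 3, 4, 5} → 1.
For row 5, column 1: column 1 already has {1, 2, 3, 4}; that leaves 5.
For row 5, column 2: row 5 already has {1, 3, 4, 5}; that leaves 2.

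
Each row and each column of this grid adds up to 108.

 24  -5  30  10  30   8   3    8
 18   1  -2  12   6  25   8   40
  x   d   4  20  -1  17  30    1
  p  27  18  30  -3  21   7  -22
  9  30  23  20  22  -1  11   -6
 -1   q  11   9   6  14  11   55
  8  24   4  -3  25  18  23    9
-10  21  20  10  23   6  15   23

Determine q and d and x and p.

q = 3, d = 7, x = 30, p = 30

Row 6: -1 + 11 + 9 + 6 + 14 + 11 + 55 = 105, so its missing entry is 108 − 105 = 3.
Column 2: -5 + 1 + 27 + 30 + 3 + 24 + 21 = 101, so its missing entry is 108 − 101 = 7.
Row 3: 7 + 4 + 20 − 1 + 17 + 30 + 1 = 78, so its missing entry is 108 − 78 = 30.
Row 4: 27 + 18 + 30 − 3 + 21 + 7 − 22 = 78, so its missing entry is 108 − 78 = 30.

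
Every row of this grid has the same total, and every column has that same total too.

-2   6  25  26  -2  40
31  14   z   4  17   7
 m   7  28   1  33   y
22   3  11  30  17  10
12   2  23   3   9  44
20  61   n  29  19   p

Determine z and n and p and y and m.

z = 20, n = -14, p = -22, y = 14, m = 10

Rows 1 and 4 both sum to 93, so that's the common total.
The known cells in row 2 total 73, leaving 93 − 73 = 20 for the blank.
The known cells in column 1 total 83, leaving 93 − 83 = 10 for the blank.
The known cells in row 3 total 79, leaving 93 − 79 = 14 for the blank.
The known cells in column 6 total 115, leaving 93 − 115 = -22 for the blank.
The known cells in row 6 total 107, leaving 93 − 107 = -14 for the blank.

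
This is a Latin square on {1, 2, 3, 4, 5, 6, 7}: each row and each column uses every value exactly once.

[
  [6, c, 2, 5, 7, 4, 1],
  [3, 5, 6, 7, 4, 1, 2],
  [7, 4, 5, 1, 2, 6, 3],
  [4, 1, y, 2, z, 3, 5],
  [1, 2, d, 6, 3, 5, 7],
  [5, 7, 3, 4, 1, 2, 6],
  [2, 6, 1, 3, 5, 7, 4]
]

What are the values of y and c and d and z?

y = 7, c = 3, d = 4, z = 6

For row 1, column 2: row 1 already has {1, 2, 4, 5, 6, 7}; that leaves 3.
Cell (4,5): column 5 already has {1, 2, 3, 4, 5, 7} → 6.
At (row 4, col 3): row 4 already has {1, 2, 3, 4, 5, 6}, so the value is 7.
For row 5, column 3: row 5 already has {1, 2, 3, 5, 6, 7}; that leaves 4.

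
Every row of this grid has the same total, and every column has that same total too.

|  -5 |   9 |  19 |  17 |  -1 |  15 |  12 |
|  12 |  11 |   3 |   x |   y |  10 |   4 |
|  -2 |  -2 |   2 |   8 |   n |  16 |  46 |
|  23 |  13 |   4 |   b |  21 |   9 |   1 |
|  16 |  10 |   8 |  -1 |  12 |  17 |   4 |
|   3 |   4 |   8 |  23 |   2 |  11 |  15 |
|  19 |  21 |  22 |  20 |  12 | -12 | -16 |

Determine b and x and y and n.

b = -5, x = 4, y = 22, n = -2

Rows 1 and 5 both sum to 66, so that's the common total.
Row 3: -2 − 2 + 2 + 8 + 16 + 46 = 68, so its missing entry is 66 − 68 = -2.
Row 4: 23 + 13 + 4 + 21 + 9 + 1 = 71, so its missing entry is 66 − 71 = -5.
Column 4: 17 + 8 − 5 − 1 + 23 + 20 = 62, so its missing entry is 66 − 62 = 4.
Row 2: 12 + 11 + 3 + 4 + 10 + 4 = 44, so its missing entry is 66 − 44 = 22.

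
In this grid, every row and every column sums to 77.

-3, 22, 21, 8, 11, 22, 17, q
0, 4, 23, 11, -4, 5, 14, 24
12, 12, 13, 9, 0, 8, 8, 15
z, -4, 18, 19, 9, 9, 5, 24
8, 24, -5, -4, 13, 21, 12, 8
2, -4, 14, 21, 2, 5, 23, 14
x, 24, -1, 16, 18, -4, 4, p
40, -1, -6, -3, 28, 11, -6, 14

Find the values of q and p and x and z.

q = -21, p = -1, x = 21, z = -3

Row 1 has -3 + 22 + 21 + 8 + 11 + 22 + 17 = 98; the blank must be 77 − 98 = -21.
Column 8 has -21 + 24 + 15 + 24 + 8 + 14 + 14 = 78; the blank must be 77 − 78 = -1.
Row 4 has -4 + 18 + 19 + 9 + 9 + 5 + 24 = 80; the blank must be 77 − 80 = -3.
Row 7 has 24 − 1 + 16 + 18 − 4 + 4 − 1 = 56; the blank must be 77 − 56 = 21.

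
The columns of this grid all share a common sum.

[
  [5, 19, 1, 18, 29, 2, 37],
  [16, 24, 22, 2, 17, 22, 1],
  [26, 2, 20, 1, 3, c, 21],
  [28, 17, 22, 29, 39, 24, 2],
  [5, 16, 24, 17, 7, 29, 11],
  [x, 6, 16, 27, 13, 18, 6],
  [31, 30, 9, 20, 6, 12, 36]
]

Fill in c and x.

c = 7, x = 3

Columns 3 and 7 both add up to 114, so every column sums to 114.
Column 6: 2 + 22 + 24 + 29 + 18 + 12 = 107, so the missing entry is 114 − 107 = 7.
Column 1: 5 + 16 + 26 + 28 + 5 + 31 = 111, so the missing entry is 114 − 111 = 3.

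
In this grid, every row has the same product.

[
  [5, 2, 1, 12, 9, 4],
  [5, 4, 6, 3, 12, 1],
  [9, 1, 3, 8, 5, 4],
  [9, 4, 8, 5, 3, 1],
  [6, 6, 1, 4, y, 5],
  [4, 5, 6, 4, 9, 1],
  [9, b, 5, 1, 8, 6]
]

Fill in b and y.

Rows 4 and 6 each multiply to 4320, so every row has product 4320.
Row 7: 9×5×1×8×6 = 2160, so the missing entry is 4320 ÷ 2160 = 2.
Row 5: 6×6×1×4×5 = 720, so the missing entry is 4320 ÷ 720 = 6.

b = 2, y = 6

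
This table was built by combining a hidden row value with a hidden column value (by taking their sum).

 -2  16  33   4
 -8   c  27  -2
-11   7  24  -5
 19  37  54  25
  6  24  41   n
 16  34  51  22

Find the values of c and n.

The difference between any two rows is the same in every column — this is an addition table with the headers hidden.
Row 2 minus row 1 is -8 − (-2) = -6, so its entry in column 2 is 16 + (-6) = 10.
Row 5 minus row 1 is 6 − (-2) = 8, so its entry in column 4 is 4 + 8 = 12.

c = 10, n = 12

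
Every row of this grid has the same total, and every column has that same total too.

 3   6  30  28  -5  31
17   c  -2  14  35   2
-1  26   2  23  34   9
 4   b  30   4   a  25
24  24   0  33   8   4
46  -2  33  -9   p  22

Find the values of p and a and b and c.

p = 3, a = 18, b = 12, c = 27

Rows 1 and 3 both sum to 93, so that's the common total.
Row 6 has 46 − 2 + 33 − 9 + 22 = 90; the blank must be 93 − 90 = 3.
Column 5 has -5 + 35 + 34 + 8 + 3 = 75; the blank must be 93 − 75 = 18.
Row 4 has 4 + 30 + 4 + 18 + 25 = 81; the blank must be 93 − 81 = 12.
Row 2 has 17 − 2 + 14 + 35 + 2 = 66; the blank must be 93 − 66 = 27.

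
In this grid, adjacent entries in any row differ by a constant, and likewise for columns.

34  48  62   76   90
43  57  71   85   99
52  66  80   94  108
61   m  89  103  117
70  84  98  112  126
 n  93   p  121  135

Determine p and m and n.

p = 107, m = 75, n = 79

Along each row the entries change by 14 per step; down each column they change by 9.
Row 6: from 93 at column 2, stepping by 14 to column 3 gives 107.
Row 4: from 61 at column 1, stepping by 14 to column 2 gives 75.
Row 6: from 93 at column 2, stepping by 14 to column 1 gives 79.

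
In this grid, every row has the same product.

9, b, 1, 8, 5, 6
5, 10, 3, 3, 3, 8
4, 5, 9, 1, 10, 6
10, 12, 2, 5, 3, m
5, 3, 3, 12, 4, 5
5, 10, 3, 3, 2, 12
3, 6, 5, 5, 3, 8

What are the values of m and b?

Rows 3 and 5 each multiply to 10800, so every row has product 10800.
Row 4: 10×12×2×5×3 = 3600, so the missing entry is 10800 ÷ 3600 = 3.
Row 1: 9×1×8×5×6 = 2160, so the missing entry is 10800 ÷ 2160 = 5.

m = 3, b = 5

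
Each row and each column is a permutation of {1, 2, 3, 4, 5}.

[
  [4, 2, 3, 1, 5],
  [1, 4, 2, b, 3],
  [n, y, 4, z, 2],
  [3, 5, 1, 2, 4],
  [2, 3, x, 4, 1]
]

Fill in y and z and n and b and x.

For row 3, column 2: column 2 already has {2, 3, 4, 5}; that leaves 1.
For row 3, column 1: column 1 already has {1, 2, 3, 4}; that leaves 5.
At (row 5, col 3): row 5 already has {1, 2, 3, 4}, so the value is 5.
At (row 3, col 4): row 3 already has {1, 2, 4, 5}, so the value is 3.
Cell (2,4): row 2 already has {1, 2, 3, 4} → 5.

y = 1, z = 3, n = 5, b = 5, x = 5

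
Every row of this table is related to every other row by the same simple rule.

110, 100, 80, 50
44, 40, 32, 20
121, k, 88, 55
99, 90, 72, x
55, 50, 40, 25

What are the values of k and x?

Each row is a constant multiple of every other row — this is a multiplication table with the headers hidden.
Row 3 is 121/110 = 11/10 times row 1, so its entry in column 2 is 100 × 11/10 = 110.
Row 4 is 99/110 = 9/10 times row 1, so its entry in column 4 is 50 × 9/10 = 45.

k = 110, x = 45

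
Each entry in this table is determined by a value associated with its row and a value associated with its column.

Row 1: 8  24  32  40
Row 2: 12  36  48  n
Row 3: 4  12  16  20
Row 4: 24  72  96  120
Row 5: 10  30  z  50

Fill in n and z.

n = 60, z = 40

Each row is a constant multiple of every other row — this is a multiplication table with the headers hidden.
Row 2 is 36/24 = 3/2 times row 1, so its entry in column 4 is 40 × 3/2 = 60.
Row 5 is 30/24 = 5/4 times row 1, so its entry in column 3 is 32 × 5/4 = 40.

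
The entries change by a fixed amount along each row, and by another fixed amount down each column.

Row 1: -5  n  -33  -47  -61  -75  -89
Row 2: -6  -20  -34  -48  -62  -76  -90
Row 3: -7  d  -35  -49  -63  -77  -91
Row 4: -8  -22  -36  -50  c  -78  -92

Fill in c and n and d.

Along each row the entries change by -14 per step; down each column they change by -1.
Row 4: from -8 at column 1, stepping by -14 to column 5 gives -64.
Row 1: from -5 at column 1, stepping by -14 to column 2 gives -19.
Row 3: from -7 at column 1, stepping by -14 to column 2 gives -21.

c = -64, n = -19, d = -21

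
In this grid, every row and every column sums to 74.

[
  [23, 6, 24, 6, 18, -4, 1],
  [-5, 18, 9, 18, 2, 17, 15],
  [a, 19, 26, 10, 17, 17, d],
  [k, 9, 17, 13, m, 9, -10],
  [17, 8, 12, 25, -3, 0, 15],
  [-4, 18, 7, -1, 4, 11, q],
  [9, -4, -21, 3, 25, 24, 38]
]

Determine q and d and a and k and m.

Column 5: 18 + 2 + 17 − 3 + 4 + 25 = 63, so its missing entry is 74 − 63 = 11.
Row 4: 9 + 17 + 13 + 11 + 9 − 10 = 49, so its missing entry is 74 − 49 = 25.
Column 1: 23 − 5 + 25 + 17 − 4 + 9 = 65, so its missing entry is 74 − 65 = 9.
Row 3: 9 + 19 + 26 + 10 + 17 + 17 = 98, so its missing entry is 74 − 98 = -24.
Row 6: -4 + 18 + 7 − 1 + 4 + 11 = 35, so its missing entry is 74 − 35 = 39.

q = 39, d = -24, a = 9, k = 25, m = 11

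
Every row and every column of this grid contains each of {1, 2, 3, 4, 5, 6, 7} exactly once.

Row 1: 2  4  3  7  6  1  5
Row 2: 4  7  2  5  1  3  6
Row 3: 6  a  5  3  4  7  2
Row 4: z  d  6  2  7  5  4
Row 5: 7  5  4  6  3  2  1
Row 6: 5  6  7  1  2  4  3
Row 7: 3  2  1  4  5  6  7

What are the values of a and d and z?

a = 1, d = 3, z = 1

For row 3, column 2: row 3 already has {2, 3, 4, 5, 6, 7}; that leaves 1.
Cell (4,2): column 2 already has {1, 2, 4, 5, 6, 7} → 3.
Cell (4,1): row 4 already has {2, 3, 4, 5, 6, 7} → 1.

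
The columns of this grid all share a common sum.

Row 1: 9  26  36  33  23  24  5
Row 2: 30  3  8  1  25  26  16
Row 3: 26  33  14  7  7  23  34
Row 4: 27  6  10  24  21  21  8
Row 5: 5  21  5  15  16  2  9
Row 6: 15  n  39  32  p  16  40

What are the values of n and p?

n = 23, p = 20

Column 4 sums to 112 and so does column 7; that's the common total.
In column 2 the known cells total 89, leaving 112 − 89 = 23.
In column 5 the known cells total 92, leaving 112 − 92 = 20.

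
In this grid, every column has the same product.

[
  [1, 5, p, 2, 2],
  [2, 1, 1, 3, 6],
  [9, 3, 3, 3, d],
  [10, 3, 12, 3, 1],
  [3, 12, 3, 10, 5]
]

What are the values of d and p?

Columns 1 and 2 each multiply to 540, so every column has product 540.
Column 5: 2×6×1×5 = 60, so the missing entry is 540 ÷ 60 = 9.
Column 3: 1×3×12×3 = 108, so the missing entry is 540 ÷ 108 = 5.

d = 9, p = 5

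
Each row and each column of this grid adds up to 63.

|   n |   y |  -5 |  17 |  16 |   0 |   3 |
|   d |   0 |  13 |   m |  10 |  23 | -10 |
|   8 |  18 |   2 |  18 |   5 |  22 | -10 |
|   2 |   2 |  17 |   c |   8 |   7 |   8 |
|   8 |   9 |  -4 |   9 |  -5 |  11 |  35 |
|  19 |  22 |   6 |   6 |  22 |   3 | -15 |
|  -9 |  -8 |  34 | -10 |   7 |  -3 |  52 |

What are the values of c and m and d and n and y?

Column 2 has 0 + 18 + 2 + 9 + 22 − 8 = 43; the blank must be 63 − 43 = 20.
Row 1 has 20 − 5 + 17 + 16 + 0 + 3 = 51; the blank must be 63 − 51 = 12.
Row 4 has 2 + 2 + 17 + 8 + 7 + 8 = 44; the blank must be 63 − 44 = 19.
Column 1 has 12 + 8 + 2 + 8 + 19 − 9 = 40; the blank must be 63 − 40 = 23.
Row 2 has 23 + 0 + 13 + 10 + 23 − 10 = 59; the blank must be 63 − 59 = 4.

c = 19, m = 4, d = 23, n = 12, y = 20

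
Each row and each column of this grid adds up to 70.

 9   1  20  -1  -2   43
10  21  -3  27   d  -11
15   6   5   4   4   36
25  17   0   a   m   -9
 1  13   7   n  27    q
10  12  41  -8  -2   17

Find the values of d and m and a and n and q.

Row 2 has 10 + 21 − 3 + 27 − 11 = 44; the blank must be 70 − 44 = 26.
Column 5 has -2 + 26 + 4 + 27 − 2 = 53; the blank must be 70 − 53 = 17.
Column 6 has 43 − 11 + 36 − 9 + 17 = 76; the blank must be 70 − 76 = -6.
Row 5 has 1 + 13 + 7 + 27 − 6 = 42; the blank must be 70 − 42 = 28.
Row 4 has 25 + 17 + 0 + 17 − 9 = 50; the blank must be 70 − 50 = 20.

d = 26, m = 17, a = 20, n = 28, q = -6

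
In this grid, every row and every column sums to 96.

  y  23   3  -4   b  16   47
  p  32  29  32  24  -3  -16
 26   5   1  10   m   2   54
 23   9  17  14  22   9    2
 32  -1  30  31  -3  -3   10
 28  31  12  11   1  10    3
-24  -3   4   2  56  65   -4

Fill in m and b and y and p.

The known cells in row 2 total 98, leaving 96 − 98 = -2 for the blank.
The known cells in row 3 total 98, leaving 96 − 98 = -2 for the blank.
The known cells in column 5 total 98, leaving 96 − 98 = -2 for the blank.
The known cells in row 1 total 83, leaving 96 − 83 = 13 for the blank.

m = -2, b = -2, y = 13, p = -2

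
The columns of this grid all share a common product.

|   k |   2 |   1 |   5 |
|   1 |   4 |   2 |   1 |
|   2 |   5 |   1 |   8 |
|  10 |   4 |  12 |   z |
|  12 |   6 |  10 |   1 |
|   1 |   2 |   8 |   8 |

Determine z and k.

Columns 2 and 3 each multiply to 1920, so every column has product 1920.
Column 4: 5×1×8×1×8 = 320, so the missing entry is 1920 ÷ 320 = 6.
Column 1: 1×2×10×12×1 = 240, so the missing entry is 1920 ÷ 240 = 8.

z = 6, k = 8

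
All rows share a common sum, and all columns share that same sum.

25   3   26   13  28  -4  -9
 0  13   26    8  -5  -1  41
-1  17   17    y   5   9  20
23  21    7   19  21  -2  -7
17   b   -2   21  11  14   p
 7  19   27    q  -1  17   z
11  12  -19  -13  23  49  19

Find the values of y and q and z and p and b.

Rows 1 and 2 both sum to 82, so that's the common total.
Row 3: -1 + 17 + 17 + 5 + 9 + 20 = 67, so its missing entry is 82 − 67 = 15.
Column 4: 13 + 8 + 15 + 19 + 21 − 13 = 63, so its missing entry is 82 − 63 = 19.
Row 6: 7 + 19 + 27 + 19 − 1 + 17 = 88, so its missing entry is 82 − 88 = -6.
Column 7: -9 + 41 + 20 − 7 − 6 + 19 = 58, so its missing entry is 82 − 58 = 24.
Row 5: 17 − 2 + 21 + 11 + 14 + 24 = 85, so its missing entry is 82 − 85 = -3.

y = 15, q = 19, z = -6, p = 24, b = -3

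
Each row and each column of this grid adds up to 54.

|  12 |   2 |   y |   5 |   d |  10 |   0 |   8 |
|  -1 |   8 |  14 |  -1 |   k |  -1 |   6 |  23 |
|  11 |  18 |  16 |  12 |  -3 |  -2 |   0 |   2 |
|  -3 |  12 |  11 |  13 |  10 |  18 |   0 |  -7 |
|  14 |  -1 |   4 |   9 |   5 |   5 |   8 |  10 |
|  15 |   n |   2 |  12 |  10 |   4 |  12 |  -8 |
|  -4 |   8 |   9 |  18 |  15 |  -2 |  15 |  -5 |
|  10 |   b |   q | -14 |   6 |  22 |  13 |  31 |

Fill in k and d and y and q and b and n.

k = 6, d = 5, y = 12, q = -14, b = 0, n = 7

Row 6: 15 + 2 + 12 + 10 + 4 + 12 − 8 = 47, so its missing entry is 54 − 47 = 7.
Column 2: 2 + 8 + 18 + 12 − 1 + 7 + 8 = 54, so its missing entry is 54 − 54 = 0.
Row 2: -1 + 8 + 14 − 1 − 1 + 6 + 23 = 48, so its missing entry is 54 − 48 = 6.
Column 5: 6 − 3 + 10 + 5 + 10 + 15 + 6 = 49, so its missing entry is 54 − 49 = 5.
Row 1: 12 + 2 + 5 + 5 + 10 + 0 + 8 = 42, so its missing entry is 54 − 42 = 12.
Row 8: 10 + 0 − 14 + 6 + 22 + 13 + 31 = 68, so its missing entry is 54 − 68 = -14.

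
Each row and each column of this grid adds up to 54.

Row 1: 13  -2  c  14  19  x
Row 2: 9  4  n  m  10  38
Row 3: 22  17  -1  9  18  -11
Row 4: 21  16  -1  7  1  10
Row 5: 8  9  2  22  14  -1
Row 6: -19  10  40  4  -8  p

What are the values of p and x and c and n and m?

Row 6 has -19 + 10 + 40 + 4 − 8 = 27; the blank must be 54 − 27 = 27.
Column 6 has 38 − 11 + 10 − 1 + 27 = 63; the blank must be 54 − 63 = -9.
Row 1 has 13 − 2 + 14 + 19 − 9 = 35; the blank must be 54 − 35 = 19.
Column 3 has 19 − 1 − 1 + 2 + 40 = 59; the blank must be 54 − 59 = -5.
Row 2 has 9 + 4 − 5 + 10 + 38 = 56; the blank must be 54 − 56 = -2.

p = 27, x = -9, c = 19, n = -5, m = -2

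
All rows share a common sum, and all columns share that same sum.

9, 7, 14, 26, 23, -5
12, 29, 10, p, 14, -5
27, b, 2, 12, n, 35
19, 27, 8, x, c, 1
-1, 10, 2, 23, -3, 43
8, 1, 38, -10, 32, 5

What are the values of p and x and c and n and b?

p = 14, x = 9, c = 10, n = -2, b = 0

Rows 1 and 5 both sum to 74, so that's the common total.
The known cells in column 2 total 74, leaving 74 − 74 = 0 for the blank.
The known cells in row 3 total 76, leaving 74 − 76 = -2 for the blank.
The known cells in column 5 total 64, leaving 74 − 64 = 10 for the blank.
The known cells in row 4 total 65, leaving 74 − 65 = 9 for the blank.
The known cells in row 2 total 60, leaving 74 − 60 = 14 for the blank.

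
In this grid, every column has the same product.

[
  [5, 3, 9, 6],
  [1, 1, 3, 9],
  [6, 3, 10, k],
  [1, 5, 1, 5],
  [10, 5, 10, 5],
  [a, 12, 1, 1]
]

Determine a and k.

a = 9, k = 2

Columns 2 and 3 each multiply to 2700, so every column has product 2700.
Column 1: 5×1×6×1×10 = 300, so the missing entry is 2700 ÷ 300 = 9.
Column 4: 6×9×5×5×1 = 1350, so the missing entry is 2700 ÷ 1350 = 2.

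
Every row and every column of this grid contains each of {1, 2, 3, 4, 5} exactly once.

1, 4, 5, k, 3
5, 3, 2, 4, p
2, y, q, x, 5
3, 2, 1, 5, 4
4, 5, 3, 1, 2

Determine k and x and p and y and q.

Cell (3,2): column 2 already has {2, 3, 4, 5} → 1.
At (row 1, col 4): row 1 already has {1, 3, 4, 5}, so the value is 2.
At (row 2, col 5): row 2 already has {2, 3, 4, 5}, so the value is 1.
For row 3, column 4: column 4 already has {1, 2, 4, 5}; that leaves 3.
Cell (3,3): row 3 already has {1, 2, 3, 5} → 4.

k = 2, x = 3, p = 1, y = 1, q = 4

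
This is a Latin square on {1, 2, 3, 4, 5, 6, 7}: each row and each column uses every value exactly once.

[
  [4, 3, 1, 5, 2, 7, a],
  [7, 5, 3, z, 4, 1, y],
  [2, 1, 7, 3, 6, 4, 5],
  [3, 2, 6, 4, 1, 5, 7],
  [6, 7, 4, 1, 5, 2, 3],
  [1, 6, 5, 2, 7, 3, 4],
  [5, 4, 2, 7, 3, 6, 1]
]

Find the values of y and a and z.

For row 2, column 4: column 4 already has {1, 2, 3, 4, 5, 7}; that leaves 6.
Cell (2,7): row 2 already has {1, 3, 4, 5, 6, 7} → 2.
At (row 1, col 7): row 1 already has {1, 2, 3, 4, 5, 7}, so the value is 6.

y = 2, a = 6, z = 6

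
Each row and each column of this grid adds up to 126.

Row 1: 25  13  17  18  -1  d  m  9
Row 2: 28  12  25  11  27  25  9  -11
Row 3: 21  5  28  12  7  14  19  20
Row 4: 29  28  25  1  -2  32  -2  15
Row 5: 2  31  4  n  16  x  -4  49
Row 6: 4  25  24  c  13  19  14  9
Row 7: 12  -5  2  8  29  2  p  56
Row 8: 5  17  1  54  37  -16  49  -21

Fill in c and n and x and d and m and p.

Row 7 has 12 − 5 + 2 + 8 + 29 + 2 + 56 = 104; the blank must be 126 − 104 = 22.
Column 7 has 9 + 19 − 2 − 4 + 14 + 22 + 49 = 107; the blank must be 126 − 107 = 19.
Row 1 has 25 + 13 + 17 + 18 − 1 + 19 + 9 = 100; the blank must be 126 − 100 = 26.
Column 6 has 26 + 25 + 14 + 32 + 19 + 2 − 16 = 102; the blank must be 126 − 102 = 24.
Row 5 has 2 + 31 + 4 + 16 + 24 − 4 + 49 = 122; the blank must be 126 − 122 = 4.
Row 6 has 4 + 25 + 24 + 13 + 19 + 14 + 9 = 108; the blank must be 126 − 108 = 18.

c = 18, n = 4, x = 24, d = 26, m = 19, p = 22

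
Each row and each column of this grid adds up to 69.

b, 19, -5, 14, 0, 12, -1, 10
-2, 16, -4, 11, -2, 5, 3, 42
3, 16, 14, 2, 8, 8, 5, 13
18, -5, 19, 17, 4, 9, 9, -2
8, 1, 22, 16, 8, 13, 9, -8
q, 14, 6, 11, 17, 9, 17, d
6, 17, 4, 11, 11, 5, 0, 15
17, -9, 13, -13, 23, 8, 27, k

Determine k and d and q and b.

Row 8: 17 − 9 + 13 − 13 + 23 + 8 + 27 = 66, so its missing entry is 69 − 66 = 3.
Column 8: 10 + 42 + 13 − 2 − 8 + 15 + 3 = 73, so its missing entry is 69 − 73 = -4.
Row 6: 14 + 6 + 11 + 17 + 9 + 17 − 4 = 70, so its missing entry is 69 − 70 = -1.
Row 1: 19 − 5 + 14 + 0 + 12 − 1 + 10 = 49, so its missing entry is 69 − 49 = 20.

k = 3, d = -4, q = -1, b = 20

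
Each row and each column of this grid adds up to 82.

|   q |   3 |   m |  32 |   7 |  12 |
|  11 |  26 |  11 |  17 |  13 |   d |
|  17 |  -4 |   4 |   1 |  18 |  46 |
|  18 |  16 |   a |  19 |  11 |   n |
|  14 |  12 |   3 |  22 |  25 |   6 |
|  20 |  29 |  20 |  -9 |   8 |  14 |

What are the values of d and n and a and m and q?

d = 4, n = 0, a = 18, m = 26, q = 2

Column 1 has 11 + 17 + 18 + 14 + 20 = 80; the blank must be 82 − 80 = 2.
Row 2 has 11 + 26 + 11 + 17 + 13 = 78; the blank must be 82 − 78 = 4.
Row 1 has 2 + 3 + 32 + 7 + 12 = 56; the blank must be 82 − 56 = 26.
Column 3 has 26 + 11 + 4 + 3 + 20 = 64; the blank must be 82 − 64 = 18.
Row 4 has 18 + 16 + 18 + 19 + 11 = 82; the blank must be 82 − 82 = 0.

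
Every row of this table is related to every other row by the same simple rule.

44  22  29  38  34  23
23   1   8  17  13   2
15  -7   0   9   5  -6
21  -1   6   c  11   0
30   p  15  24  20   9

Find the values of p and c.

p = 8, c = 15

The difference between any two rows is the same in every column — this is an addition table with the headers hidden.
Row 5 minus row 1 is 15 − 29 = -14, so its entry in column 2 is 22 + (-14) = 8.
Row 4 minus row 1 is 6 − 29 = -23, so its entry in column 4 is 38 + (-23) = 15.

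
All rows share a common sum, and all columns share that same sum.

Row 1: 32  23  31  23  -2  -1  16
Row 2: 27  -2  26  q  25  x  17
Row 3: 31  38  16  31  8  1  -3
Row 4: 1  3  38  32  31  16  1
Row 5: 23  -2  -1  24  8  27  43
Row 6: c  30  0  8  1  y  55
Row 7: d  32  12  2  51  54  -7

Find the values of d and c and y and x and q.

d = -22, c = 30, y = -2, x = 27, q = 2

Rows 1 and 3 both sum to 122, so that's the common total.
Row 7: 32 + 12 + 2 + 51 + 54 − 7 = 144, so its missing entry is 122 − 144 = -22.
Column 1: 32 + 27 + 31 + 1 + 23 − 22 = 92, so its missing entry is 122 − 92 = 30.
Row 6: 30 + 30 + 0 + 8 + 1 + 55 = 124, so its missing entry is 122 − 124 = -2.
Column 6: -1 + 1 + 16 + 27 − 2 + 54 = 95, so its missing entry is 122 − 95 = 27.
Row 2: 27 − 2 + 26 + 25 + 27 + 17 = 120, so its missing entry is 122 − 120 = 2.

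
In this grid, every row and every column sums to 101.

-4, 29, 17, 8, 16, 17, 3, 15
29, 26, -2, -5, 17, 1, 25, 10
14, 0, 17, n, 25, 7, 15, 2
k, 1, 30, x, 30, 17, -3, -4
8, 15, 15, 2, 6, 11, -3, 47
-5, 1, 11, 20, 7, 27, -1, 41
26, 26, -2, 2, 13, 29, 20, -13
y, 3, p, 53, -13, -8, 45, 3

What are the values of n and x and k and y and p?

Row 3: 14 + 0 + 17 + 25 + 7 + 15 + 2 = 80, so its missing entry is 101 − 80 = 21.
Column 4: 8 − 5 + 21 + 2 + 20 + 2 + 53 = 101, so its missing entry is 101 − 101 = 0.
Row 4: 1 + 30 + 0 + 30 + 17 − 3 − 4 = 71, so its missing entry is 101 − 71 = 30.
Column 1: -4 + 29 + 14 + 30 + 8 − 5 + 26 = 98, so its missing entry is 101 − 98 = 3.
Row 8: 3 + 3 + 53 − 13 − 8 + 45 + 3 = 86, so its missing entry is 101 − 86 = 15.

n = 21, x = 0, k = 30, y = 3, p = 15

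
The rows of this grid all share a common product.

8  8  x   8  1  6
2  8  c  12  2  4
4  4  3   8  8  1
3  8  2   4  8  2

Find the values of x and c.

x = 1, c = 2

Rows 3 and 4 each multiply to 3072, so every row has product 3072.
Row 1: 8×8×8×1×6 = 3072, so the missing entry is 3072 ÷ 3072 = 1.
Row 2: 2×8×12×2×4 = 1536, so the missing entry is 3072 ÷ 1536 = 2.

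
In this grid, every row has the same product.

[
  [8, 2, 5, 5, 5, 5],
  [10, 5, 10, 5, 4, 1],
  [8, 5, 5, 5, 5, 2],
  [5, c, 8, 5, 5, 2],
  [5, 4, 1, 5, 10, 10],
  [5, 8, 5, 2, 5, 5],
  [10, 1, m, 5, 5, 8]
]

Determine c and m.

Rows 1 and 6 each multiply to 10000, so every row has product 10000.
Row 4: 5×8×5×5×2 = 2000, so the missing entry is 10000 ÷ 2000 = 5.
Row 7: 10×1×5×5×8 = 2000, so the missing entry is 10000 ÷ 2000 = 5.

c = 5, m = 5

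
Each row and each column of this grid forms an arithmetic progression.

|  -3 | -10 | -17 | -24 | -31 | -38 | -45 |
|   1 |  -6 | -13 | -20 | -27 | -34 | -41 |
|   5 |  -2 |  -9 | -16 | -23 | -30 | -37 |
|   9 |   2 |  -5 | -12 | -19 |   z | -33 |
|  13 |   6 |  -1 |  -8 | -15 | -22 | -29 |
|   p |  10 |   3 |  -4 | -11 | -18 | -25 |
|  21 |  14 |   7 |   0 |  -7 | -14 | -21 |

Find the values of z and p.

Along each row the entries change by -7 per step; down each column they change by 4.
Row 4: from 9 at column 1, stepping by -7 to column 6 gives -26.
Row 6: from 10 at column 2, stepping by -7 to column 1 gives 17.

z = -26, p = 17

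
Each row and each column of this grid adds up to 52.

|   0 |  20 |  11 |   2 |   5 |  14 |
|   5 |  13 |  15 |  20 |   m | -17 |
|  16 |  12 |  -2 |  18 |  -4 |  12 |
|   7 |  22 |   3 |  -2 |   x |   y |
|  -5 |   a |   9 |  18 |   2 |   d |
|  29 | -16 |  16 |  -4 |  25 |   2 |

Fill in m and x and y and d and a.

The known cells in row 2 total 36, leaving 52 − 36 = 16 for the blank.
The known cells in column 5 total 44, leaving 52 − 44 = 8 for the blank.
The known cells in column 2 total 51, leaving 52 − 51 = 1 for the blank.
The known cells in row 5 total 25, leaving 52 − 25 = 27 for the blank.
The known cells in row 4 total 38, leaving 52 − 38 = 14 for the blank.

m = 16, x = 8, y = 14, d = 27, a = 1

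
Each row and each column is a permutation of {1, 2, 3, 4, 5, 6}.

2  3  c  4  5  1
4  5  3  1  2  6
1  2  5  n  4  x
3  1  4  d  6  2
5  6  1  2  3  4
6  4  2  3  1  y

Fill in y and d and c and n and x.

For row 6, column 6: row 6 already has {1, 2, 3, 4, 6}; that leaves 5.
At (row 1, col 3): row 1 already has {1, 2, 3, 4, 5}, so the value is 6.
At (row 4, col 4): row 4 already has {1, 2, 3, 4, 6}, so the value is 5.
Cell (3,4): column 4 already has {1, 2, 3, 4, 5} → 6.
Cell (3,6): row 3 already has {1, 2, 4, 5, 6} → 3.

y = 5, d = 5, c = 6, n = 6, x = 3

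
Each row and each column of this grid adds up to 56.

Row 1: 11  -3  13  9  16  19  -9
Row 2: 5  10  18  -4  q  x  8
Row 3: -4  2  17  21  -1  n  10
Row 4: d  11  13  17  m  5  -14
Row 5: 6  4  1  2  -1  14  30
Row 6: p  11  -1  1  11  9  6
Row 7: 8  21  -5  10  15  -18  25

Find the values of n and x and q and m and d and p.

n = 11, x = 16, q = 3, m = 13, d = 11, p = 19

Row 6 has 11 − 1 + 1 + 11 + 9 + 6 = 37; the blank must be 56 − 37 = 19.
Column 1 has 11 + 5 − 4 + 6 + 19 + 8 = 45; the blank must be 56 − 45 = 11.
Row 4 has 11 + 11 + 13 + 17 + 5 − 14 = 43; the blank must be 56 − 43 = 13.
Column 5 has 16 − 1 + 13 − 1 + 11 + 15 = 53; the blank must be 56 − 53 = 3.
Row 2 has 5 + 10 + 18 − 4 + 3 + 8 = 40; the blank must be 56 − 40 = 16.
Row 3 has -4 + 2 + 17 + 21 − 1 + 10 = 45; the blank must be 56 − 45 = 11.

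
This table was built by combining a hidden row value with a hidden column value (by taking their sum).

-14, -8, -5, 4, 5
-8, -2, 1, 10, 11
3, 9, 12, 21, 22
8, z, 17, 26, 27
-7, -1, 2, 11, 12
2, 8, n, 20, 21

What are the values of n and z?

n = 11, z = 14

The difference between any two rows is the same in every column — this is an addition table with the headers hidden.
Row 6 minus row 1 is 21 − 5 = 16, so its entry in column 3 is -5 + 16 = 11.
Row 4 minus row 1 is 27 − 5 = 22, so its entry in column 2 is -8 + 22 = 14.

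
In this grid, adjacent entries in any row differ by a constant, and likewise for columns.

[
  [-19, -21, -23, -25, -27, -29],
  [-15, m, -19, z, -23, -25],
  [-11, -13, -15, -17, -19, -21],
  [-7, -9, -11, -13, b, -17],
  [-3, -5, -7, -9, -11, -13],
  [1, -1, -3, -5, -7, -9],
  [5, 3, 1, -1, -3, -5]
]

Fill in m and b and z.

m = -17, b = -15, z = -21

Along each row the entries change by -2 per step; down each column they change by 4.
Row 2: from -15 at column 1, stepping by -2 to column 2 gives -17.
Row 4: from -7 at column 1, stepping by -2 to column 5 gives -15.
Row 2: from -15 at column 1, stepping by -2 to column 4 gives -21.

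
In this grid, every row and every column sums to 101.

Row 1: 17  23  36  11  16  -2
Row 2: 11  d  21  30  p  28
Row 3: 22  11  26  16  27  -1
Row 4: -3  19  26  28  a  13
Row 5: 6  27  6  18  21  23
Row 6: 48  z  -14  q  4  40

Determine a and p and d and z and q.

The known cells in row 4 total 83, leaving 101 − 83 = 18 for the blank.
The known cells in column 5 total 86, leaving 101 − 86 = 15 for the blank.
The known cells in row 2 total 105, leaving 101 − 105 = -4 for the blank.
The known cells in column 2 total 76, leaving 101 − 76 = 25 for the blank.
The known cells in row 6 total 103, leaving 101 − 103 = -2 for the blank.

a = 18, p = 15, d = -4, z = 25, q = -2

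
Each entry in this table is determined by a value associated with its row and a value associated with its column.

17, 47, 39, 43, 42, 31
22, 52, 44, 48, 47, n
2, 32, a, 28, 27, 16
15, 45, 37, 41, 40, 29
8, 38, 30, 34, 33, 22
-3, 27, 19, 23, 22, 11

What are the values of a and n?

The difference between any two rows is the same in every column — this is an addition table with the headers hidden.
Row 3 minus row 1 is 32 − 47 = -15, so its entry in column 3 is 39 + (-15) = 24.
Row 2 minus row 1 is 52 − 47 = 5, so its entry in column 6 is 31 + 5 = 36.

a = 24, n = 36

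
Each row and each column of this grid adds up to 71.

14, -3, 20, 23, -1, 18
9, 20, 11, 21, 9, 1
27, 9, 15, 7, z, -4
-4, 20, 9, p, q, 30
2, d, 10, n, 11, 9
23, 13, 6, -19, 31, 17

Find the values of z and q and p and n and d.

Row 3 has 27 + 9 + 15 + 7 − 4 = 54; the blank must be 71 − 54 = 17.
Column 5 has -1 + 9 + 17 + 11 + 31 = 67; the blank must be 71 − 67 = 4.
Row 4 has -4 + 20 + 9 + 4 + 30 = 59; the blank must be 71 − 59 = 12.
Column 4 has 23 + 21 + 7 + 12 − 19 = 44; the blank must be 71 − 44 = 27.
Row 5 has 2 + 10 + 27 + 11 + 9 = 59; the blank must be 71 − 59 = 12.

z = 17, q = 4, p = 12, n = 27, d = 12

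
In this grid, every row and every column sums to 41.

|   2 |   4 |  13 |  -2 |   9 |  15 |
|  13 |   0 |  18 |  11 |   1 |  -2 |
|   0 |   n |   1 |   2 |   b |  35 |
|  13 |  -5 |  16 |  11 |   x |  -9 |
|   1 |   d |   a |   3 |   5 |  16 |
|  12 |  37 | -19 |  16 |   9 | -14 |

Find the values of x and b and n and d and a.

x = 15, b = 2, n = 1, d = 4, a = 12

Row 4: 13 − 5 + 16 + 11 − 9 = 26, so its missing entry is 41 − 26 = 15.
Column 5: 9 + 1 + 15 + 5 + 9 = 39, so its missing entry is 41 − 39 = 2.
Row 3: 0 + 1 + 2 + 2 + 35 = 40, so its missing entry is 41 − 40 = 1.
Column 3: 13 + 18 + 1 + 16 − 19 = 29, so its missing entry is 41 − 29 = 12.
Row 5: 1 + 12 + 3 + 5 + 16 = 37, so its missing entry is 41 − 37 = 4.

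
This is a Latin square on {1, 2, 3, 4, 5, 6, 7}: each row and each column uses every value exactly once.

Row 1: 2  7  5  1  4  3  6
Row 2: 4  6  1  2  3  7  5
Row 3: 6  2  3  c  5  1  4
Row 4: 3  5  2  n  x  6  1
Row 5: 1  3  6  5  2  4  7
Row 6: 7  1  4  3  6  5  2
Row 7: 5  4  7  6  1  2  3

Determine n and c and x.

n = 4, c = 7, x = 7

Cell (3,4): row 3 already has {1, 2, 3, 4, 5, 6} → 7.
For row 4, column 4: column 4 already has {1, 2, 3, 5, 6, 7}; that leaves 4.
For row 4, column 5: row 4 already has {1, 2, 3, 4, 5, 6}; that leaves 7.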